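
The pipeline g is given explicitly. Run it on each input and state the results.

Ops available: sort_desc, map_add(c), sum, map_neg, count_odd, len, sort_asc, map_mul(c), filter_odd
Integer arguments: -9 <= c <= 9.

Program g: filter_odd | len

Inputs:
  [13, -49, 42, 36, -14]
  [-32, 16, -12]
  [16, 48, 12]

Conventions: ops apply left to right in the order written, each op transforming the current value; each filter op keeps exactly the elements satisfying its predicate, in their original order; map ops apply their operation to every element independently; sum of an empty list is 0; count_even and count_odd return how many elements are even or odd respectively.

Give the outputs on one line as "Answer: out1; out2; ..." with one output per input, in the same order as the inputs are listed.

Execution, op by op:
  [13, -49, 42, 36, -14] -> [13, -49] -> 2
  [-32, 16, -12] -> [] -> 0
  [16, 48, 12] -> [] -> 0

2; 0; 0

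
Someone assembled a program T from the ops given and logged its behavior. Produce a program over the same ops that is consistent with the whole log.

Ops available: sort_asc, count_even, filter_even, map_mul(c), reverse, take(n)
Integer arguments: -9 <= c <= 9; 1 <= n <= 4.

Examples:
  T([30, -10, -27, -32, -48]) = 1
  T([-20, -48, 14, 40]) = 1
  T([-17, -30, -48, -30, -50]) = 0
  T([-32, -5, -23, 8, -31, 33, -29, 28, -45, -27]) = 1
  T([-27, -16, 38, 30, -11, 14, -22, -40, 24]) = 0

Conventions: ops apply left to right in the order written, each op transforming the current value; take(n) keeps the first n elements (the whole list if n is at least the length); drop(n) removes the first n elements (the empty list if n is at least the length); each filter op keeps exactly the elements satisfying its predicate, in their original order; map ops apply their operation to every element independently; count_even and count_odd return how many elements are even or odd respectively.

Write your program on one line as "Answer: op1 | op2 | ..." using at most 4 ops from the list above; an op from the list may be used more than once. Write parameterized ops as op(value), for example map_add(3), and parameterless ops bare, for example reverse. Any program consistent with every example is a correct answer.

map_mul(7) | take(1) | count_even

Check, running the answer program on each example:
  [30, -10, -27, -32, -48] -> [210, -70, -189, -224, -336] -> [210] -> 1
  [-20, -48, 14, 40] -> [-140, -336, 98, 280] -> [-140] -> 1
  [-17, -30, -48, -30, -50] -> [-119, -210, -336, -210, -350] -> [-119] -> 0
  [-32, -5, -23, 8, -31, 33, -29, 28, -45, -27] -> [-224, -35, -161, 56, -217, 231, -203, 196, -315, -189] -> [-224] -> 1
  [-27, -16, 38, 30, -11, 14, -22, -40, 24] -> [-189, -112, 266, 210, -77, 98, -154, -280, 168] -> [-189] -> 0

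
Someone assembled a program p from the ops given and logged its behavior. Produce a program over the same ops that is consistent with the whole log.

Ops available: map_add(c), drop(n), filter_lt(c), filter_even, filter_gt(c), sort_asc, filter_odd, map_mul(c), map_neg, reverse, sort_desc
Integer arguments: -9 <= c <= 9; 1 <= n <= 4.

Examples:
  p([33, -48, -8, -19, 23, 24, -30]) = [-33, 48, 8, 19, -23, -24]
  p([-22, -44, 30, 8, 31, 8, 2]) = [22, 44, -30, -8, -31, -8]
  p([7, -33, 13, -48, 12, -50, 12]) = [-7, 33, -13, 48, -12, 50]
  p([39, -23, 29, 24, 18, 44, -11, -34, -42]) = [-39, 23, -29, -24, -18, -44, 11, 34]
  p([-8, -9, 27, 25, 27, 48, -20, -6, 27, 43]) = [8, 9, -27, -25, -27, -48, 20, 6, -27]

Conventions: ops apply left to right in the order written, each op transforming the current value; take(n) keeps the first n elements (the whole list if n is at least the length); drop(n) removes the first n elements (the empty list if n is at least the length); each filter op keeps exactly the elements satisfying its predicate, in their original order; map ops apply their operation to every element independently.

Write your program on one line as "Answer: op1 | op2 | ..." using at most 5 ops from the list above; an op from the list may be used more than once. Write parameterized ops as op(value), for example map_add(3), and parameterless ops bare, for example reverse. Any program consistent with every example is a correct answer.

reverse | drop(1) | reverse | map_neg

Check, running the answer program on each example:
  [33, -48, -8, -19, 23, 24, -30] -> [-30, 24, 23, -19, -8, -48, 33] -> [24, 23, -19, -8, -48, 33] -> [33, -48, -8, -19, 23, 24] -> [-33, 48, 8, 19, -23, -24]
  [-22, -44, 30, 8, 31, 8, 2] -> [2, 8, 31, 8, 30, -44, -22] -> [8, 31, 8, 30, -44, -22] -> [-22, -44, 30, 8, 31, 8] -> [22, 44, -30, -8, -31, -8]
  [7, -33, 13, -48, 12, -50, 12] -> [12, -50, 12, -48, 13, -33, 7] -> [-50, 12, -48, 13, -33, 7] -> [7, -33, 13, -48, 12, -50] -> [-7, 33, -13, 48, -12, 50]
  [39, -23, 29, 24, 18, 44, -11, -34, -42] -> [-42, -34, -11, 44, 18, 24, 29, -23, 39] -> [-34, -11, 44, 18, 24, 29, -23, 39] -> [39, -23, 29, 24, 18, 44, -11, -34] -> [-39, 23, -29, -24, -18, -44, 11, 34]
  [-8, -9, 27, 25, 27, 48, -20, -6, 27, 43] -> [43, 27, -6, -20, 48, 27, 25, 27, -9, -8] -> [27, -6, -20, 48, 27, 25, 27, -9, -8] -> [-8, -9, 27, 25, 27, 48, -20, -6, 27] -> [8, 9, -27, -25, -27, -48, 20, 6, -27]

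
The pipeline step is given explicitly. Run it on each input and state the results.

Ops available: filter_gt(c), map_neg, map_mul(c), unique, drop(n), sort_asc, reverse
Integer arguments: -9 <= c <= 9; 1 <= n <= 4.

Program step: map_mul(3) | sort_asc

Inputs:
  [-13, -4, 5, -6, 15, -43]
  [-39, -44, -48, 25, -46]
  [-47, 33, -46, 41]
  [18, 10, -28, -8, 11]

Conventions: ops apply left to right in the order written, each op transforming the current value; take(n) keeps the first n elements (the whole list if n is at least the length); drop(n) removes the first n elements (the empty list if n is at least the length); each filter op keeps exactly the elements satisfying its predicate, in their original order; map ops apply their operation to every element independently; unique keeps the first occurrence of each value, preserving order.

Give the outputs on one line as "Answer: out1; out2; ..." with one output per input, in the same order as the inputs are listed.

[-129, -39, -18, -12, 15, 45]; [-144, -138, -132, -117, 75]; [-141, -138, 99, 123]; [-84, -24, 30, 33, 54]

Execution, op by op:
  [-13, -4, 5, -6, 15, -43] -> [-39, -12, 15, -18, 45, -129] -> [-129, -39, -18, -12, 15, 45]
  [-39, -44, -48, 25, -46] -> [-117, -132, -144, 75, -138] -> [-144, -138, -132, -117, 75]
  [-47, 33, -46, 41] -> [-141, 99, -138, 123] -> [-141, -138, 99, 123]
  [18, 10, -28, -8, 11] -> [54, 30, -84, -24, 33] -> [-84, -24, 30, 33, 54]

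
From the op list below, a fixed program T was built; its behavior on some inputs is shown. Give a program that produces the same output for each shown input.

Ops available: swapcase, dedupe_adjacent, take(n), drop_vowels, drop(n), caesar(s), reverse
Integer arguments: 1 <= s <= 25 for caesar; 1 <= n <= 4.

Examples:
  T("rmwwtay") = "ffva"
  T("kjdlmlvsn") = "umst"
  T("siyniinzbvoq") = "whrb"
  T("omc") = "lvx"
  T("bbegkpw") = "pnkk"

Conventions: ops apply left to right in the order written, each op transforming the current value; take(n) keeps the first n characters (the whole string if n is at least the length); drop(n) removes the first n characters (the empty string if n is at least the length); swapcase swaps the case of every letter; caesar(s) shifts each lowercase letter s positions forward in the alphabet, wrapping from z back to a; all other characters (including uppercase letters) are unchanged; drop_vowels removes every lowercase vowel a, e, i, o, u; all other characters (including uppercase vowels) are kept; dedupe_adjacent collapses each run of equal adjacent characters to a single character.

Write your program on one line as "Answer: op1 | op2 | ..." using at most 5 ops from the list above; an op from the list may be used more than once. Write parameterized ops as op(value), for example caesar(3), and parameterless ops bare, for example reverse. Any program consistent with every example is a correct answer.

take(4) | caesar(9) | swapcase | reverse | swapcase

Check, running the answer program on each example:
  "rmwwtay" -> "rmww" -> "avff" -> "AVFF" -> "FFVA" -> "ffva"
  "kjdlmlvsn" -> "kjdl" -> "tsmu" -> "TSMU" -> "UMST" -> "umst"
  "siyniinzbvoq" -> "siyn" -> "brhw" -> "BRHW" -> "WHRB" -> "whrb"
  "omc" -> "omc" -> "xvl" -> "XVL" -> "LVX" -> "lvx"
  "bbegkpw" -> "bbeg" -> "kknp" -> "KKNP" -> "PNKK" -> "pnkk"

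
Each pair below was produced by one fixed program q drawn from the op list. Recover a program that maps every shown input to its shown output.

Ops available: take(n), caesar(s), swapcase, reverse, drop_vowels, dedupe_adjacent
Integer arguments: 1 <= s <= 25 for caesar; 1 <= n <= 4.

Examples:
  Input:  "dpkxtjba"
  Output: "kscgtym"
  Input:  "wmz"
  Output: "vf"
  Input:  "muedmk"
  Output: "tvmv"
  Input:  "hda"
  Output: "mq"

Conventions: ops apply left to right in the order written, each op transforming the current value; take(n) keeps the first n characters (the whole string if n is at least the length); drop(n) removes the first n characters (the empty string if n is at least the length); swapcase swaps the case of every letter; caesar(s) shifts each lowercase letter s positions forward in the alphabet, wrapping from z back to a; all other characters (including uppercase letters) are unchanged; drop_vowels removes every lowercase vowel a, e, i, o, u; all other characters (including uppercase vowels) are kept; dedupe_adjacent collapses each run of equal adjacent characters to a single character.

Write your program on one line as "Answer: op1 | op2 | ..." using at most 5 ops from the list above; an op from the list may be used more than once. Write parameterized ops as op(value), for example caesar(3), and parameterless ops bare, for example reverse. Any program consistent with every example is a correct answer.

reverse | drop_vowels | caesar(21) | caesar(14) | drop_vowels

Check, running the answer program on each example:
  "dpkxtjba" -> "abjtxkpd" -> "bjtxkpd" -> "weosfky" -> "kscgtym" -> "kscgtym"
  "wmz" -> "zmw" -> "zmw" -> "uhr" -> "ivf" -> "vf"
  "muedmk" -> "kmdeum" -> "kmdm" -> "fhyh" -> "tvmv" -> "tvmv"
  "hda" -> "adh" -> "dh" -> "yc" -> "mq" -> "mq"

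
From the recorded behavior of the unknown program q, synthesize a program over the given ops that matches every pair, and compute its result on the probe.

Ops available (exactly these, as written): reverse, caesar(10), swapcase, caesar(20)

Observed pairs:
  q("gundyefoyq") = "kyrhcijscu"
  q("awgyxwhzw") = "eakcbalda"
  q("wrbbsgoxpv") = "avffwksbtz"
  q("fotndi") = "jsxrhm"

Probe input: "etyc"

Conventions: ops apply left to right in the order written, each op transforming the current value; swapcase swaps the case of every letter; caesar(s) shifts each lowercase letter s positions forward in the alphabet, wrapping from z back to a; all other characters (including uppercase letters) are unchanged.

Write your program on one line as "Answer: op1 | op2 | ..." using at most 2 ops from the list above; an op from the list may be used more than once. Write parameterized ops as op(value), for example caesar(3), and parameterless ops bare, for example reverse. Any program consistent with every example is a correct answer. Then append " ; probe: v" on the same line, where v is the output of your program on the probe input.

caesar(20) | caesar(10) ; probe: "ixcg"

Check, running the answer program on each example:
  "gundyefoyq" -> "aohxsyzisk" -> "kyrhcijscu"
  "awgyxwhzw" -> "uqasrqbtq" -> "eakcbalda"
  "wrbbsgoxpv" -> "qlvvmairjp" -> "avffwksbtz"
  "fotndi" -> "zinhxc" -> "jsxrhm"
  probe: "etyc" -> "ynsw" -> "ixcg"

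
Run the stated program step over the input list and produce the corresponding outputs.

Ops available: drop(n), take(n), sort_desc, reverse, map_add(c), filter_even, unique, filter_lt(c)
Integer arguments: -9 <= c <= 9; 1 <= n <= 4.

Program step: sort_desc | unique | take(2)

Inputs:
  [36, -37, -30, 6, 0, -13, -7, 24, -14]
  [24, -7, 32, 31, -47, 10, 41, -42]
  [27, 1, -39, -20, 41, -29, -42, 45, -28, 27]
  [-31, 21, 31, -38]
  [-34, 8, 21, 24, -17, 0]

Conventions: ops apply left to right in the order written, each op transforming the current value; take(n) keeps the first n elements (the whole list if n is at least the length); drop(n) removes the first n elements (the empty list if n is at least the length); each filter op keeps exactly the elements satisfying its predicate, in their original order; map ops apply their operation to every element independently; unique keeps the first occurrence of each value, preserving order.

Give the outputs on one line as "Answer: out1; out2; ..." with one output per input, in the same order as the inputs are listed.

[36, 24]; [41, 32]; [45, 41]; [31, 21]; [24, 21]

Execution, op by op:
  [36, -37, -30, 6, 0, -13, -7, 24, -14] -> [36, 24, 6, 0, -7, -13, -14, -30, -37] -> [36, 24, 6, 0, -7, -13, -14, -30, -37] -> [36, 24]
  [24, -7, 32, 31, -47, 10, 41, -42] -> [41, 32, 31, 24, 10, -7, -42, -47] -> [41, 32, 31, 24, 10, -7, -42, -47] -> [41, 32]
  [27, 1, -39, -20, 41, -29, -42, 45, -28, 27] -> [45, 41, 27, 27, 1, -20, -28, -29, -39, -42] -> [45, 41, 27, 1, -20, -28, -29, -39, -42] -> [45, 41]
  [-31, 21, 31, -38] -> [31, 21, -31, -38] -> [31, 21, -31, -38] -> [31, 21]
  [-34, 8, 21, 24, -17, 0] -> [24, 21, 8, 0, -17, -34] -> [24, 21, 8, 0, -17, -34] -> [24, 21]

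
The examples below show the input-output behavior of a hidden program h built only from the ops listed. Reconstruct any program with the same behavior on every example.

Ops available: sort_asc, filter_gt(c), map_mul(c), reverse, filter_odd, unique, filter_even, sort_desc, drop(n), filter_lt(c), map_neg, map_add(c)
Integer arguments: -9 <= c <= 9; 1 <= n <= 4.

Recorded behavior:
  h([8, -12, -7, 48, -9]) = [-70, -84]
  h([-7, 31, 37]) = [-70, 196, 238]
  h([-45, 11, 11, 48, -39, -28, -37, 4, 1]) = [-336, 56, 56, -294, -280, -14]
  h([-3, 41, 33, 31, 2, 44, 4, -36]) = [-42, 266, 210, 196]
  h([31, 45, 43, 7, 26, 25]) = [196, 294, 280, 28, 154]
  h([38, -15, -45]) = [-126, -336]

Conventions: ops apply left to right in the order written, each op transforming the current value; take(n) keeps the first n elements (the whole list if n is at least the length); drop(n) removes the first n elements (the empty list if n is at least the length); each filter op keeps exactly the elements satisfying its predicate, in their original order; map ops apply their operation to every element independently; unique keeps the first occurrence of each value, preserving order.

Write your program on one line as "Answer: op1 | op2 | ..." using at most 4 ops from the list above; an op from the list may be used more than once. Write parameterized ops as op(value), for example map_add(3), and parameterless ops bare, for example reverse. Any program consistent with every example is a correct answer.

map_neg | map_add(3) | filter_even | map_mul(-7)

Check, running the answer program on each example:
  [8, -12, -7, 48, -9] -> [-8, 12, 7, -48, 9] -> [-5, 15, 10, -45, 12] -> [10, 12] -> [-70, -84]
  [-7, 31, 37] -> [7, -31, -37] -> [10, -28, -34] -> [10, -28, -34] -> [-70, 196, 238]
  [-45, 11, 11, 48, -39, -28, -37, 4, 1] -> [45, -11, -11, -48, 39, 28, 37, -4, -1] -> [48, -8, -8, -45, 42, 31, 40, -1, 2] -> [48, -8, -8, 42, 40, 2] -> [-336, 56, 56, -294, -280, -14]
  [-3, 41, 33, 31, 2, 44, 4, -36] -> [3, -41, -33, -31, -2, -44, -4, 36] -> [6, -38, -30, -28, 1, -41, -1, 39] -> [6, -38, -30, -28] -> [-42, 266, 210, 196]
  [31, 45, 43, 7, 26, 25] -> [-31, -45, -43, -7, -26, -25] -> [-28, -42, -40, -4, -23, -22] -> [-28, -42, -40, -4, -22] -> [196, 294, 280, 28, 154]
  [38, -15, -45] -> [-38, 15, 45] -> [-35, 18, 48] -> [18, 48] -> [-126, -336]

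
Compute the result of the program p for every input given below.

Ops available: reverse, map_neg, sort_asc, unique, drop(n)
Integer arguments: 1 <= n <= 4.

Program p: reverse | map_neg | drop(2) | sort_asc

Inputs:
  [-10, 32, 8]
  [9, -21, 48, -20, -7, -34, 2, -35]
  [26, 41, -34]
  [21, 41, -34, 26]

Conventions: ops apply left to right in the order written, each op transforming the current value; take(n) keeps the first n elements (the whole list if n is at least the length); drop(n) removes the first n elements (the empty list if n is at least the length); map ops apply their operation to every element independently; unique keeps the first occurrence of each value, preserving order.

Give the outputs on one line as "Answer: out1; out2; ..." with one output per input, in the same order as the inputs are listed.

Execution, op by op:
  [-10, 32, 8] -> [8, 32, -10] -> [-8, -32, 10] -> [10] -> [10]
  [9, -21, 48, -20, -7, -34, 2, -35] -> [-35, 2, -34, -7, -20, 48, -21, 9] -> [35, -2, 34, 7, 20, -48, 21, -9] -> [34, 7, 20, -48, 21, -9] -> [-48, -9, 7, 20, 21, 34]
  [26, 41, -34] -> [-34, 41, 26] -> [34, -41, -26] -> [-26] -> [-26]
  [21, 41, -34, 26] -> [26, -34, 41, 21] -> [-26, 34, -41, -21] -> [-41, -21] -> [-41, -21]

[10]; [-48, -9, 7, 20, 21, 34]; [-26]; [-41, -21]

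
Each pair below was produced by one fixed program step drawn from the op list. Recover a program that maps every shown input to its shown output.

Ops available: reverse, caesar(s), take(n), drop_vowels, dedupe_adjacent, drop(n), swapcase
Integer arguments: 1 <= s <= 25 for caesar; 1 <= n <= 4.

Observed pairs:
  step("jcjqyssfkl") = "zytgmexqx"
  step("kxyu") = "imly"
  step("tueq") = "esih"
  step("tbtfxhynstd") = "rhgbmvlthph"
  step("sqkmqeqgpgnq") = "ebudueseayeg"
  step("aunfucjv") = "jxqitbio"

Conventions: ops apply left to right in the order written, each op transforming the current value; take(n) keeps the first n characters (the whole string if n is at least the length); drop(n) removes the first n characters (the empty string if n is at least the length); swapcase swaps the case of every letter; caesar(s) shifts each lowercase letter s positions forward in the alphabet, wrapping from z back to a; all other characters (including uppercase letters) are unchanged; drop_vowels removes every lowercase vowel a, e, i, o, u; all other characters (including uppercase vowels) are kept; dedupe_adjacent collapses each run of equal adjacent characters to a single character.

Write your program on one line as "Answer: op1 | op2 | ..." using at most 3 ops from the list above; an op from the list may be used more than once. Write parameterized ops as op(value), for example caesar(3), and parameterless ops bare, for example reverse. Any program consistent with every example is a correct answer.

dedupe_adjacent | reverse | caesar(14)

Check, running the answer program on each example:
  "jcjqyssfkl" -> "jcjqysfkl" -> "lkfsyqjcj" -> "zytgmexqx"
  "kxyu" -> "kxyu" -> "uyxk" -> "imly"
  "tueq" -> "tueq" -> "qeut" -> "esih"
  "tbtfxhynstd" -> "tbtfxhynstd" -> "dtsnyhxftbt" -> "rhgbmvlthph"
  "sqkmqeqgpgnq" -> "sqkmqeqgpgnq" -> "qngpgqeqmkqs" -> "ebudueseayeg"
  "aunfucjv" -> "aunfucjv" -> "vjcufnua" -> "jxqitbio"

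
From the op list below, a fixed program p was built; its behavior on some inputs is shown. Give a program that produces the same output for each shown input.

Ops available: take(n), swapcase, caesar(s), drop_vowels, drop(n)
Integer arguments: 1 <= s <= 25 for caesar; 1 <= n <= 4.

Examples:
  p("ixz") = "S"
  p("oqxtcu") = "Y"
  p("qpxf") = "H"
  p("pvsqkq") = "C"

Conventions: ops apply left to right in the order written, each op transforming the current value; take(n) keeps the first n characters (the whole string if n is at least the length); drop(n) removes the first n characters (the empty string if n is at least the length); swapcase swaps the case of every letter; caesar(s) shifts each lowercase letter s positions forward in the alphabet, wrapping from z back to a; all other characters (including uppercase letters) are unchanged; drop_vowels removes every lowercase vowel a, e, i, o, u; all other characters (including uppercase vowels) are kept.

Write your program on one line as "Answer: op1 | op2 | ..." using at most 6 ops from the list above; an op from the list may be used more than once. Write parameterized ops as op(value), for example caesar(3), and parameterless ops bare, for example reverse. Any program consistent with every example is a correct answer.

caesar(19) | drop_vowels | caesar(17) | drop_vowels | take(1) | swapcase

Check, running the answer program on each example:
  "ixz" -> "bqs" -> "bqs" -> "shj" -> "shj" -> "s" -> "S"
  "oqxtcu" -> "hjqmvn" -> "hjqmvn" -> "yahdme" -> "yhdm" -> "y" -> "Y"
  "qpxf" -> "jiqy" -> "jqy" -> "ahp" -> "hp" -> "h" -> "H"
  "pvsqkq" -> "ioljdj" -> "ljdj" -> "caua" -> "c" -> "c" -> "C"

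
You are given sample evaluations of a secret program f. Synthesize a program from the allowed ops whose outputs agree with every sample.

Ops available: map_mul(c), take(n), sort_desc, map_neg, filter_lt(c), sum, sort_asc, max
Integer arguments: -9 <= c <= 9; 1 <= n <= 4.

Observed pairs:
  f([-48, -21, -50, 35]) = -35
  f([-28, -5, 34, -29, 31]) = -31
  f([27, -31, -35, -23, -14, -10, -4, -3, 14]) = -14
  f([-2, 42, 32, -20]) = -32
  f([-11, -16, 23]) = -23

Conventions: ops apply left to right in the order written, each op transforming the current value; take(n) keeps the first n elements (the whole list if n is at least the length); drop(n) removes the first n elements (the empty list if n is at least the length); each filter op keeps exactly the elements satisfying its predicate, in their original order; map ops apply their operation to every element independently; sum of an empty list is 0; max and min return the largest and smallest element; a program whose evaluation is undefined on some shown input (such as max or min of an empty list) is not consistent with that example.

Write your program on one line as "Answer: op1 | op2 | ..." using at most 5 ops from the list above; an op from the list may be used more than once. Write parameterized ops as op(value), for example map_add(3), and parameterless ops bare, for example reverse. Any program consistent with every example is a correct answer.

map_neg | filter_lt(6) | sort_desc | filter_lt(-3) | max

Check, running the answer program on each example:
  [-48, -21, -50, 35] -> [48, 21, 50, -35] -> [-35] -> [-35] -> [-35] -> -35
  [-28, -5, 34, -29, 31] -> [28, 5, -34, 29, -31] -> [5, -34, -31] -> [5, -31, -34] -> [-31, -34] -> -31
  [27, -31, -35, -23, -14, -10, -4, -3, 14] -> [-27, 31, 35, 23, 14, 10, 4, 3, -14] -> [-27, 4, 3, -14] -> [4, 3, -14, -27] -> [-14, -27] -> -14
  [-2, 42, 32, -20] -> [2, -42, -32, 20] -> [2, -42, -32] -> [2, -32, -42] -> [-32, -42] -> -32
  [-11, -16, 23] -> [11, 16, -23] -> [-23] -> [-23] -> [-23] -> -23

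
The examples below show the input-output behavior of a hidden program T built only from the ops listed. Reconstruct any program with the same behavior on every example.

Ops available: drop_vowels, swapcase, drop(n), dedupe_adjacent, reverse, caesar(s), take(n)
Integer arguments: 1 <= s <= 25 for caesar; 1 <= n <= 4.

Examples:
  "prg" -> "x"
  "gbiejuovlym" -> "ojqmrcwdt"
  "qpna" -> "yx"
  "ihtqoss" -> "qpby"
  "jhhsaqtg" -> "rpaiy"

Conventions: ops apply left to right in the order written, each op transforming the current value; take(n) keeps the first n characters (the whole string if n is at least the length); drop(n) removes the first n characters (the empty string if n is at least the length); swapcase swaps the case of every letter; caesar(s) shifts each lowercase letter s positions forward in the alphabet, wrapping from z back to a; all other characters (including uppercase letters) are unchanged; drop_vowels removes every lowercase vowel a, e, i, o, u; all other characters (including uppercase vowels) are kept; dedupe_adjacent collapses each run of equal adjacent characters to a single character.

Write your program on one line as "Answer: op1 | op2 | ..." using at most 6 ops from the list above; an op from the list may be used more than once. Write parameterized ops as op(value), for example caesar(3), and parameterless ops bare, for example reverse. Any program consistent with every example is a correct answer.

reverse | dedupe_adjacent | drop(2) | reverse | caesar(8)

Check, running the answer program on each example:
  "prg" -> "grp" -> "grp" -> "p" -> "p" -> "x"
  "gbiejuovlym" -> "mylvoujeibg" -> "mylvoujeibg" -> "lvoujeibg" -> "gbiejuovl" -> "ojqmrcwdt"
  "qpna" -> "anpq" -> "anpq" -> "pq" -> "qp" -> "yx"
  "ihtqoss" -> "ssoqthi" -> "soqthi" -> "qthi" -> "ihtq" -> "qpby"
  "jhhsaqtg" -> "gtqashhj" -> "gtqashj" -> "qashj" -> "jhsaq" -> "rpaiy"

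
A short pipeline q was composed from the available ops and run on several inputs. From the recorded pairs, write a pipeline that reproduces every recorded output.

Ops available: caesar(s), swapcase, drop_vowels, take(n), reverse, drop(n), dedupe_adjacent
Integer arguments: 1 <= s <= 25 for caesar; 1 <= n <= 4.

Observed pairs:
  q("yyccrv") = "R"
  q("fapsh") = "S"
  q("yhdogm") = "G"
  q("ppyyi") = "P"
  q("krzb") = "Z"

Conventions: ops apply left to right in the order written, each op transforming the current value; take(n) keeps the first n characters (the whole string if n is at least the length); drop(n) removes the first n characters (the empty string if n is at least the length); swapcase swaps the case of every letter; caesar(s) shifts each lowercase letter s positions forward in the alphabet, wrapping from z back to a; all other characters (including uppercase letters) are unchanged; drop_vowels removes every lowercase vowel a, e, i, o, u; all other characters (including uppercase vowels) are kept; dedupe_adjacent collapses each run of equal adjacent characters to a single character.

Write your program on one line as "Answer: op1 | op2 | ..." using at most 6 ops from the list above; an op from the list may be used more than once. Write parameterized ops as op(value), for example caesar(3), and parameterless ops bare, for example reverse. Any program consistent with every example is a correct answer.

drop_vowels | dedupe_adjacent | reverse | drop(1) | take(1) | swapcase

Check, running the answer program on each example:
  "yyccrv" -> "yyccrv" -> "ycrv" -> "vrcy" -> "rcy" -> "r" -> "R"
  "fapsh" -> "fpsh" -> "fpsh" -> "hspf" -> "spf" -> "s" -> "S"
  "yhdogm" -> "yhdgm" -> "yhdgm" -> "mgdhy" -> "gdhy" -> "g" -> "G"
  "ppyyi" -> "ppyy" -> "py" -> "yp" -> "p" -> "p" -> "P"
  "krzb" -> "krzb" -> "krzb" -> "bzrk" -> "zrk" -> "z" -> "Z"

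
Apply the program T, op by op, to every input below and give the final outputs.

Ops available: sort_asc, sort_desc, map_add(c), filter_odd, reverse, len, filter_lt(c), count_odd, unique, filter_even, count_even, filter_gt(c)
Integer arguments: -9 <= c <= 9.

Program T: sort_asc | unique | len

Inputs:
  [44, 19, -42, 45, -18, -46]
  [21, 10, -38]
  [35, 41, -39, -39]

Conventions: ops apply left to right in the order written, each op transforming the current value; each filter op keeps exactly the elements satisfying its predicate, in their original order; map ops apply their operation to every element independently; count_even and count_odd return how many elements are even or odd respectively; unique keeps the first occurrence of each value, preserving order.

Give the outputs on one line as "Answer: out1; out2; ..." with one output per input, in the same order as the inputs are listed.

6; 3; 3

Execution, op by op:
  [44, 19, -42, 45, -18, -46] -> [-46, -42, -18, 19, 44, 45] -> [-46, -42, -18, 19, 44, 45] -> 6
  [21, 10, -38] -> [-38, 10, 21] -> [-38, 10, 21] -> 3
  [35, 41, -39, -39] -> [-39, -39, 35, 41] -> [-39, 35, 41] -> 3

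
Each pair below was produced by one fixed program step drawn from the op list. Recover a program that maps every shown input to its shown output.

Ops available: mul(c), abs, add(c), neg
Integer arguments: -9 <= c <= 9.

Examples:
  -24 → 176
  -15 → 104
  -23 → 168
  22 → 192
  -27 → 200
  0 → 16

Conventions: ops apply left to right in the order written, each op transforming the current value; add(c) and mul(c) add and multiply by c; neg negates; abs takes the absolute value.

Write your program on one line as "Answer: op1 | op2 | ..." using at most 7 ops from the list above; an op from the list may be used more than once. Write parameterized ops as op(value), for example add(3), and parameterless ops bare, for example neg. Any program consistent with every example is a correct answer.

neg | add(-1) | add(-1) | abs | neg | mul(-8)

Check, running the answer program on each example:
  -24 -> 24 -> 23 -> 22 -> 22 -> -22 -> 176
  -15 -> 15 -> 14 -> 13 -> 13 -> -13 -> 104
  -23 -> 23 -> 22 -> 21 -> 21 -> -21 -> 168
  22 -> -22 -> -23 -> -24 -> 24 -> -24 -> 192
  -27 -> 27 -> 26 -> 25 -> 25 -> -25 -> 200
  0 -> 0 -> -1 -> -2 -> 2 -> -2 -> 16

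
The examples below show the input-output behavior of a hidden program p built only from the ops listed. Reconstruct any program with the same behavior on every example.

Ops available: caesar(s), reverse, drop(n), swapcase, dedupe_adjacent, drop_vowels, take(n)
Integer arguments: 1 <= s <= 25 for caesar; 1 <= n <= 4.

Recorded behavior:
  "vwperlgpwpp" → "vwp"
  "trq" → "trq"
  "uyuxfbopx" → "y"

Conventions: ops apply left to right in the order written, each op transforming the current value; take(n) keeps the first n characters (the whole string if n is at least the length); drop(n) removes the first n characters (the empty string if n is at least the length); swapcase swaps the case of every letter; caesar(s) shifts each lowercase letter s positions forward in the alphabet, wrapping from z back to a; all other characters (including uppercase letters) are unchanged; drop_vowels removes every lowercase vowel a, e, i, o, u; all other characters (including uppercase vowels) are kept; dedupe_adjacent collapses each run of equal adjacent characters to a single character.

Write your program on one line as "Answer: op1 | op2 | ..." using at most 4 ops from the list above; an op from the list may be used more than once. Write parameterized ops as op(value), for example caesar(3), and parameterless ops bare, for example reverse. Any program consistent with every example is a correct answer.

dedupe_adjacent | take(4) | take(3) | drop_vowels

Check, running the answer program on each example:
  "vwperlgpwpp" -> "vwperlgpwp" -> "vwpe" -> "vwp" -> "vwp"
  "trq" -> "trq" -> "trq" -> "trq" -> "trq"
  "uyuxfbopx" -> "uyuxfbopx" -> "uyux" -> "uyu" -> "y"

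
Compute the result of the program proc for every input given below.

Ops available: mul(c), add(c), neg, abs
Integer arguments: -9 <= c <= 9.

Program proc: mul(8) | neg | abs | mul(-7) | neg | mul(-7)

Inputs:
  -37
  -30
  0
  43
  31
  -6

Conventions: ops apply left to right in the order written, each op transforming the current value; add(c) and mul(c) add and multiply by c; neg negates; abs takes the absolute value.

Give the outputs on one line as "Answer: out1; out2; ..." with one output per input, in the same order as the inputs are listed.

Execution, op by op:
  -37 -> -296 -> 296 -> 296 -> -2072 -> 2072 -> -14504
  -30 -> -240 -> 240 -> 240 -> -1680 -> 1680 -> -11760
  0 -> 0 -> 0 -> 0 -> 0 -> 0 -> 0
  43 -> 344 -> -344 -> 344 -> -2408 -> 2408 -> -16856
  31 -> 248 -> -248 -> 248 -> -1736 -> 1736 -> -12152
  -6 -> -48 -> 48 -> 48 -> -336 -> 336 -> -2352

-14504; -11760; 0; -16856; -12152; -2352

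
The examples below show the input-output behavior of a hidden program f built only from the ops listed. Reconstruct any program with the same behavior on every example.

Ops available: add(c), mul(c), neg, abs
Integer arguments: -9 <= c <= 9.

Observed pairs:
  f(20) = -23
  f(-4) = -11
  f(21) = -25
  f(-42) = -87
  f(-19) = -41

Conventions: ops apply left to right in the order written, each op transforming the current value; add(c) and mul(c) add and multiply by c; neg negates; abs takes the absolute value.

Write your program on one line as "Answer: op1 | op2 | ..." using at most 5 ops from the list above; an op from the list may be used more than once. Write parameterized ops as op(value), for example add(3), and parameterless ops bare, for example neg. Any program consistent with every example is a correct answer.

add(-5) | abs | mul(-2) | add(7)

Check, running the answer program on each example:
  20 -> 15 -> 15 -> -30 -> -23
  -4 -> -9 -> 9 -> -18 -> -11
  21 -> 16 -> 16 -> -32 -> -25
  -42 -> -47 -> 47 -> -94 -> -87
  -19 -> -24 -> 24 -> -48 -> -41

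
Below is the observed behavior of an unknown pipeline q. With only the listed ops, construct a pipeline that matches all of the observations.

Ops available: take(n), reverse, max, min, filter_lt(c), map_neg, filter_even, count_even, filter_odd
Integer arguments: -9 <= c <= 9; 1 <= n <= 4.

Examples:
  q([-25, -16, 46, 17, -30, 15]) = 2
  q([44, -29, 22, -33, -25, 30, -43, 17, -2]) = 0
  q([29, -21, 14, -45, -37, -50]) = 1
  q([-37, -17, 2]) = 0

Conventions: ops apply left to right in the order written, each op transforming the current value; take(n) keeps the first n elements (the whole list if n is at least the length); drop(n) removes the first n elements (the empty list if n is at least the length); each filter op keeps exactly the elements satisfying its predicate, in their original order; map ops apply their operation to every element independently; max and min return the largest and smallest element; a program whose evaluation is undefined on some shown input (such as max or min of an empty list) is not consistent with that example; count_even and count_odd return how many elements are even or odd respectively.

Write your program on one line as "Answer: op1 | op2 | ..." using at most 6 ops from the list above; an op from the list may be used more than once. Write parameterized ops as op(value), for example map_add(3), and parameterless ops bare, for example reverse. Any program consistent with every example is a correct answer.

filter_even | filter_lt(-1) | filter_lt(-2) | reverse | count_even

Check, running the answer program on each example:
  [-25, -16, 46, 17, -30, 15] -> [-16, 46, -30] -> [-16, -30] -> [-16, -30] -> [-30, -16] -> 2
  [44, -29, 22, -33, -25, 30, -43, 17, -2] -> [44, 22, 30, -2] -> [-2] -> [] -> [] -> 0
  [29, -21, 14, -45, -37, -50] -> [14, -50] -> [-50] -> [-50] -> [-50] -> 1
  [-37, -17, 2] -> [2] -> [] -> [] -> [] -> 0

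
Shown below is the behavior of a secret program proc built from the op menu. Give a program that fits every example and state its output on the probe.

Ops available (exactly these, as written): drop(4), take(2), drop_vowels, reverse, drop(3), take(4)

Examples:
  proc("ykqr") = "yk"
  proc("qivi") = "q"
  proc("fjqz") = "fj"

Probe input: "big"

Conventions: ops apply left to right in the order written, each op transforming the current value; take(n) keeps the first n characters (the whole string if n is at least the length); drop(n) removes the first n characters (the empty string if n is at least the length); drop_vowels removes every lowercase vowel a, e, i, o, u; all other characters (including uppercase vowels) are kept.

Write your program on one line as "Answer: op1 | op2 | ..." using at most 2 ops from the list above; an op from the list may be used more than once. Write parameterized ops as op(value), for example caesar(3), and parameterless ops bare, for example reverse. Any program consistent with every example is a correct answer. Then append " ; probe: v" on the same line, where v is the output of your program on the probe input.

take(2) | drop_vowels ; probe: "b"

Check, running the answer program on each example:
  "ykqr" -> "yk" -> "yk"
  "qivi" -> "qi" -> "q"
  "fjqz" -> "fj" -> "fj"
  probe: "big" -> "bi" -> "b"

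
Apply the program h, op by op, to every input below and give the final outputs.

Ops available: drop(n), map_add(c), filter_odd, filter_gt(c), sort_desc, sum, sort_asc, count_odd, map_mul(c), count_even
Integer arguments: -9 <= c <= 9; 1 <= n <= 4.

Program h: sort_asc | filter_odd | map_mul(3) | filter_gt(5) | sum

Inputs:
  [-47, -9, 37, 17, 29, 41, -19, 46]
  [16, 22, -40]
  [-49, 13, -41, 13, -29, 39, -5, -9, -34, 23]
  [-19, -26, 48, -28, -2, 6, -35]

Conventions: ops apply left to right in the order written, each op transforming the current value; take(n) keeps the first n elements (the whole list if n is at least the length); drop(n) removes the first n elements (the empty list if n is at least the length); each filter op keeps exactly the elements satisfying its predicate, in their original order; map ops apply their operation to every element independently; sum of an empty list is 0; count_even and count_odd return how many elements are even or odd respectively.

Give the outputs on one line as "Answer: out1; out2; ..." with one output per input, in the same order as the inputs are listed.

372; 0; 264; 0

Execution, op by op:
  [-47, -9, 37, 17, 29, 41, -19, 46] -> [-47, -19, -9, 17, 29, 37, 41, 46] -> [-47, -19, -9, 17, 29, 37, 41] -> [-141, -57, -27, 51, 87, 111, 123] -> [51, 87, 111, 123] -> 372
  [16, 22, -40] -> [-40, 16, 22] -> [] -> [] -> [] -> 0
  [-49, 13, -41, 13, -29, 39, -5, -9, -34, 23] -> [-49, -41, -34, -29, -9, -5, 13, 13, 23, 39] -> [-49, -41, -29, -9, -5, 13, 13, 23, 39] -> [-147, -123, -87, -27, -15, 39, 39, 69, 117] -> [39, 39, 69, 117] -> 264
  [-19, -26, 48, -28, -2, 6, -35] -> [-35, -28, -26, -19, -2, 6, 48] -> [-35, -19] -> [-105, -57] -> [] -> 0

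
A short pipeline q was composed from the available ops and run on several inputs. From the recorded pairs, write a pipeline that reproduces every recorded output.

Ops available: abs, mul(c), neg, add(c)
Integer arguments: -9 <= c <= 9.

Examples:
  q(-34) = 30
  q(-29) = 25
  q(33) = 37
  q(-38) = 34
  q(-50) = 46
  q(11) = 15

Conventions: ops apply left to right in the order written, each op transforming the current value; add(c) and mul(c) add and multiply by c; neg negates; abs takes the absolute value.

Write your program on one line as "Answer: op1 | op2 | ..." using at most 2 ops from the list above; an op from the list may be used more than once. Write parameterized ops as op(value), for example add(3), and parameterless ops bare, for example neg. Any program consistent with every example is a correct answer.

add(4) | abs

Check, running the answer program on each example:
  -34 -> -30 -> 30
  -29 -> -25 -> 25
  33 -> 37 -> 37
  -38 -> -34 -> 34
  -50 -> -46 -> 46
  11 -> 15 -> 15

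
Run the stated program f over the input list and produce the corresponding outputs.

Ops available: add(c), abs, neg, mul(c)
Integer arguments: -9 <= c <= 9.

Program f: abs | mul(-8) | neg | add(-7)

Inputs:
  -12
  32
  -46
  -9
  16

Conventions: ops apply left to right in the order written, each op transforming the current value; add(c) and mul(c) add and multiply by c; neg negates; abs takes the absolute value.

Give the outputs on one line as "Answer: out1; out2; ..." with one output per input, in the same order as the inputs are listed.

89; 249; 361; 65; 121

Execution, op by op:
  -12 -> 12 -> -96 -> 96 -> 89
  32 -> 32 -> -256 -> 256 -> 249
  -46 -> 46 -> -368 -> 368 -> 361
  -9 -> 9 -> -72 -> 72 -> 65
  16 -> 16 -> -128 -> 128 -> 121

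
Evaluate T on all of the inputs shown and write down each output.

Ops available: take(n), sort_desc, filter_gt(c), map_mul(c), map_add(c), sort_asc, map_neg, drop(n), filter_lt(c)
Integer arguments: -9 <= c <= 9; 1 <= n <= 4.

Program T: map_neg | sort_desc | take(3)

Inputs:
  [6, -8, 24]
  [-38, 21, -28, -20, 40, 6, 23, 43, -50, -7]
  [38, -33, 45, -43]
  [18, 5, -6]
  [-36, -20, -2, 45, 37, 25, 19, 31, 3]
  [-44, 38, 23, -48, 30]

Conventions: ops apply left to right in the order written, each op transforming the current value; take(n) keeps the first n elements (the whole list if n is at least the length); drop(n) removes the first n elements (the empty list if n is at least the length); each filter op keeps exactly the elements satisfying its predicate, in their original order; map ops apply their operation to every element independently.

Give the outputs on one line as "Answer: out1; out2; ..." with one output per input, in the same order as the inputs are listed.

Execution, op by op:
  [6, -8, 24] -> [-6, 8, -24] -> [8, -6, -24] -> [8, -6, -24]
  [-38, 21, -28, -20, 40, 6, 23, 43, -50, -7] -> [38, -21, 28, 20, -40, -6, -23, -43, 50, 7] -> [50, 38, 28, 20, 7, -6, -21, -23, -40, -43] -> [50, 38, 28]
  [38, -33, 45, -43] -> [-38, 33, -45, 43] -> [43, 33, -38, -45] -> [43, 33, -38]
  [18, 5, -6] -> [-18, -5, 6] -> [6, -5, -18] -> [6, -5, -18]
  [-36, -20, -2, 45, 37, 25, 19, 31, 3] -> [36, 20, 2, -45, -37, -25, -19, -31, -3] -> [36, 20, 2, -3, -19, -25, -31, -37, -45] -> [36, 20, 2]
  [-44, 38, 23, -48, 30] -> [44, -38, -23, 48, -30] -> [48, 44, -23, -30, -38] -> [48, 44, -23]

[8, -6, -24]; [50, 38, 28]; [43, 33, -38]; [6, -5, -18]; [36, 20, 2]; [48, 44, -23]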